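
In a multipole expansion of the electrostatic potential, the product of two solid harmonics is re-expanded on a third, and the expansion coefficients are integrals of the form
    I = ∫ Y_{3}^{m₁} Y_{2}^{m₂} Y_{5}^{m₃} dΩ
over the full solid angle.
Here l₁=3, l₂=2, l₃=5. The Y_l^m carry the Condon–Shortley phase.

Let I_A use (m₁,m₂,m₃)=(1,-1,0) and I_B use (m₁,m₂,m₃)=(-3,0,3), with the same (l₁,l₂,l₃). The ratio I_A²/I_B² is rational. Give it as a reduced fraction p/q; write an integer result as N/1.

25/14

l's match ⇒ only the (l;m) 3-j factors differ between A and B.
A: triangle coeff Δ(3,2,5) = 1/2310; Σ_t [0,0]: t=0:+1/288 = 1/288; (3j)²=5/231 [(3 2 5; 1 -1 0)], sign=-1
B: triangle coeff Δ(3,2,5) = 1/2310; Σ_t [0,0]: t=0:+1/2880 = 1/2880; (3j)²=2/165 [(3 2 5; -3 0 3)], sign=+1
I_A²/I_B² = (5/231)/(2/165) = 25/14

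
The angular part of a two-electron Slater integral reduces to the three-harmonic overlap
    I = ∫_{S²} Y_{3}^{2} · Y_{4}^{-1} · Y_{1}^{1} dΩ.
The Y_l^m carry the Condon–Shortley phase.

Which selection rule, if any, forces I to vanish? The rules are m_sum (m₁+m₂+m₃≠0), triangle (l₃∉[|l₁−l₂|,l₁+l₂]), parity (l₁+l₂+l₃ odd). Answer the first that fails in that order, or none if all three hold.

m_sum

m₁+m₂+m₃ = 2 − 1 + 1 = 2  ✗
triangle: |3−4|=1 ≤ l₃=1 ≤ 3+4=7
parity: l₁+l₂+l₃ = 8 is even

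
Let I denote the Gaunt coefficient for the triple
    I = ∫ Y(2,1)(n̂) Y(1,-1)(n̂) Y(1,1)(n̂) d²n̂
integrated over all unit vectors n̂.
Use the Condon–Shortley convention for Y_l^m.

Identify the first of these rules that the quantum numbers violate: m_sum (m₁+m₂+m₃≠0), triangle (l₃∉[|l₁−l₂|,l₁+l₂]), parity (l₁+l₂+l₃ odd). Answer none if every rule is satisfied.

m₁+m₂+m₃ = 1 − 1 + 1 = 1  ✗
triangle: |2−1|=1 ≤ l₃=1 ≤ 2+1=3
parity: l₁+l₂+l₃ = 4 is even

m_sum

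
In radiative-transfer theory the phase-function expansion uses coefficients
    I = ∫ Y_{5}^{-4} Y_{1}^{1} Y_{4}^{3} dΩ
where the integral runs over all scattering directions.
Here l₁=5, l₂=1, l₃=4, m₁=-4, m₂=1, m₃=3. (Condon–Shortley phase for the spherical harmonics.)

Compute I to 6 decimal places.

Rules hold: Σm=0, L=10 even, 4≤4≤6.
N = 11·3·9 = 297
Δ = 2!·8!·0!/11! = 1/495
Racah Σ t=1..1: t=1:−1/576 = -1/576
⇒ 3j(5 1 4; 0 0 0)² = 5/99, sgn -1
Racah Σ t=2..2: t=2:+1/10080 = 1/10080
⇒ 3j(5 1 4; -4 1 3)² = 4/55, sgn -1
4πI² = N·(3j₀)²·(3jₘ)² = 12/11
I = +1·√(1.09091/4π) = 0.29463840

0.294638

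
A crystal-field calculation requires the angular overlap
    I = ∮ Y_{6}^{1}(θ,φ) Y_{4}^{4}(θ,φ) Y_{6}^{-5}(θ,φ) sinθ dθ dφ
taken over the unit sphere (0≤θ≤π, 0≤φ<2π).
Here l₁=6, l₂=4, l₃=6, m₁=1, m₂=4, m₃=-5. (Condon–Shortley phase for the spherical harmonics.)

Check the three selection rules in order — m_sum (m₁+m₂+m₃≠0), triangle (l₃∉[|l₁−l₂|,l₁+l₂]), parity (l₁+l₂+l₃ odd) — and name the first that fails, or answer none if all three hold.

m₁+m₂+m₃ = 1 + 4 − 5 = 0  ✓
triangle: |6−4|=2 ≤ l₃=6 ≤ 6+4=10  ✓
parity: l₁+l₂+l₃ = 16 is even  ✓

none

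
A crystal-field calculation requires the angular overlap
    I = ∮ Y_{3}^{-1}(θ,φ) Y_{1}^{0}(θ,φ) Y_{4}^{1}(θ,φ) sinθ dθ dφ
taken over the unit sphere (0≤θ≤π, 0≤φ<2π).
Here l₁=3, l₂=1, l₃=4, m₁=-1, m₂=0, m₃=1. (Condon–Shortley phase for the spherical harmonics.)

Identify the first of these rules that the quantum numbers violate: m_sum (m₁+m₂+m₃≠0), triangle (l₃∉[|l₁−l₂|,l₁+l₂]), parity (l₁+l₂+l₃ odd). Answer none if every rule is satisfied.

none

azimuthal sum: -1 + 0 + 1 = 0  ✓
2 ≤ 4 ≤ 4 (triangle on l)  ✓
L = 3 + 1 + 4 = 8 (even)  ✓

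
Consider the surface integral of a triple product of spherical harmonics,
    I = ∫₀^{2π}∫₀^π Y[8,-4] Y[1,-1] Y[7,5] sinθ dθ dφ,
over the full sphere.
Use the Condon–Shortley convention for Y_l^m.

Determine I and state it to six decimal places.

Rules hold: Σm=0, L=16 even, 7≤7≤9.
N = 17·3·15 = 765
Δ = 2!·14!·0!/17! = 1/2040
Racah Σ t=1..1: t=1:−1/25401600 = -1/25401600
⇒ 3j(8 1 7; 0 0 0)² = 8/255, sgn +1
Racah Σ t=0..0: t=0:+1/1916006400 = 1/1916006400
⇒ 3j(8 1 7; -4 -1 5)² = 1/340, sgn +1
4πI² = N·(3j₀)²·(3jₘ)² = 6/85
I = +1·√(0.0705882/4π) = 0.07494820

0.074948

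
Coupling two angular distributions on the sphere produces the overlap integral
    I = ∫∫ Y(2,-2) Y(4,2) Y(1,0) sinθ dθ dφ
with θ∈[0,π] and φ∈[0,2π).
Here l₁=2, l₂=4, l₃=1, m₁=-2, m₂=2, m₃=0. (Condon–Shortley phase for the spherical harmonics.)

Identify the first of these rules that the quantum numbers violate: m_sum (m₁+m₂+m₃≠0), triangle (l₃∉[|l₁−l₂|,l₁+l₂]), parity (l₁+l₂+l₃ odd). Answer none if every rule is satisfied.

triangle

Σmᵢ = 0  ✓
l₃∈[|l₁−l₂|,l₁+l₂]=[2,6], have l₃=1  ✗
Σlᵢ = 7 ⇒ odd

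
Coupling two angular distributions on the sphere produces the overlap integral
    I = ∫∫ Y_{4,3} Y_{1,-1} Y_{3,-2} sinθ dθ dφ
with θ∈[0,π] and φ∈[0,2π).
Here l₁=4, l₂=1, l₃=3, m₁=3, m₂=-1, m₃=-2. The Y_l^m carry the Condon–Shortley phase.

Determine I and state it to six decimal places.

-0.282095

m-sum 0 ✓  L=8 even ✓  3≤3≤5 ✓
Π(2lᵢ+1) = 9×3×7 = 189
triangle coeff Δ(4,1,3) = 1/252
Σ_t [1,1]: t=1:−1/36 = -1/36
(3j)²=4/63 [(4 1 3; 0 0 0)], sign=+1
Σ_t [0,0]: t=0:+1/240 = 1/240
(3j)²=1/12 [(4 1 3; 3 -1 -2)], sign=-1
⇒ 4πI² = 1/1
I = (-1)√(1/1/(4π)) = -0.28209479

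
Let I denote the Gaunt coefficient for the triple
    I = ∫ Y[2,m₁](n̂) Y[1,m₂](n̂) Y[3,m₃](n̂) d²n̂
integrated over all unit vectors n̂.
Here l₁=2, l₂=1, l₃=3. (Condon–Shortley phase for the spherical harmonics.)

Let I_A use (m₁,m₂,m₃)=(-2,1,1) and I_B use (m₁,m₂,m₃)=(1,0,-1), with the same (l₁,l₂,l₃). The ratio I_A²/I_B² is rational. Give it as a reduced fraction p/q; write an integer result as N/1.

1/8

Same 2,1,3: normalisation and zero-m 3j drop out of the ratio.
A: Δ: 0! 4! 2! / 7! → 1/105; sum: t=0:+1/48 = 1/48; 3j²(2 1 3; -2 1 1) = Δ·Π!·Σ² = 1/105  (sign +1)
B: Δ: 0! 4! 2! / 7! → 1/105; sum: t=0:+1/6 = 1/6; 3j²(2 1 3; 1 0 -1) = Δ·Π!·Σ² = 8/105  (sign +1)
I_A²/I_B² = (1/105)/(8/105) = 1/8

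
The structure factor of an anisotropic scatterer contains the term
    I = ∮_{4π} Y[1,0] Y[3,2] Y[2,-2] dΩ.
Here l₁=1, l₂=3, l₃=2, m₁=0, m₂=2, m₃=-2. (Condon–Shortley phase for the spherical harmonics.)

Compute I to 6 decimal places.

0.184674

Rules hold: Σm=0, L=6 even, 2≤2≤4.
N = 3·7·5 = 105
Δ = 2!·0!·4!/7! = 1/105
Racah Σ t=1..1: t=1:−1/4 = -1/4
⇒ 3j(1 3 2; 0 0 0)² = 3/35, sgn -1
Racah Σ t=1..1: t=1:−1/24 = -1/24
⇒ 3j(1 3 2; 0 2 -2)² = 1/21, sgn -1
4πI² = N·(3j₀)²·(3jₘ)² = 3/7
I = +1·√(0.428571/4π) = 0.18467439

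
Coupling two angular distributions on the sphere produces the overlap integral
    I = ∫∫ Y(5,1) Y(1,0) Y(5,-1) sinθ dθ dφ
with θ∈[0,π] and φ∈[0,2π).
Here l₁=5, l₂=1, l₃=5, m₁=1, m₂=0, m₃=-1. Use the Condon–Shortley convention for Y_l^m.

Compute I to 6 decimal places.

0.000000

L=11 odd ⇒ parity kills the (l;000) factor ⇒ I = 0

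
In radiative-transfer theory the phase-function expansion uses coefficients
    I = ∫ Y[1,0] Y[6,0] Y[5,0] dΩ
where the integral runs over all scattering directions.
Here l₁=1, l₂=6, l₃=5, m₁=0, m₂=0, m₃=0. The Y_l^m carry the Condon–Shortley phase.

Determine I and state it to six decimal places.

0.245154

Rules hold: Σm=0, L=12 even, 5≤5≤7.
N = 3·13·11 = 429
Δ = 2!·0!·10!/13! = 1/858
Racah Σ t=1..1: t=1:−1/14400 = -1/14400
⇒ 3j(1 6 5; 0 0 0)² = 6/143, sgn +1
(m-triple is (0,0,0) — same symbol as above.)
4πI² = N·(3j₀)²·(3jₘ)² = 108/143
I = +1·√(0.755245/4π) = 0.24515397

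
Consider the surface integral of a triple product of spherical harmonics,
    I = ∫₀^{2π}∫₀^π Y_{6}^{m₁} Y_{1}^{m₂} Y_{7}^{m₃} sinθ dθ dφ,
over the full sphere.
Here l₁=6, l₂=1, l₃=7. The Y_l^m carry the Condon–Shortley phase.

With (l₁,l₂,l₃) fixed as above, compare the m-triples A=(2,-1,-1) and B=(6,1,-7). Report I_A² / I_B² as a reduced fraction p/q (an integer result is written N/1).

15/91

Same 6,1,7: normalisation and zero-m 3j drop out of the ratio.
A: Δ: 0! 12! 2! / 15! → 1/1365; sum: t=0:+1/1935360 = 1/1935360; 3j²(6 1 7; 2 -1 -1) = Δ·Π!·Σ² = 1/91  (sign +1)
B: Δ: 0! 12! 2! / 15! → 1/1365; sum: t=0:+1/958003200 = 1/958003200; 3j²(6 1 7; 6 1 -7) = Δ·Π!·Σ² = 1/15  (sign +1)
I_A²/I_B² = (1/91)/(1/15) = 15/91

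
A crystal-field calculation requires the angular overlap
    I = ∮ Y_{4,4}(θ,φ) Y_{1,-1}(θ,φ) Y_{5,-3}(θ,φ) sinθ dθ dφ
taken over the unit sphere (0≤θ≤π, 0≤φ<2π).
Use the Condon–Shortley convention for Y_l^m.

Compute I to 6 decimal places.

-0.049106

Rules hold: Σm=0, L=10 even, 3≤5≤5.
N = 9·3·11 = 297
Δ = 0!·8!·2!/11! = 1/495
Racah Σ t=0..0: t=0:+1/576 = 1/576
⇒ 3j(4 1 5; 0 0 0)² = 5/99, sgn -1
Racah Σ t=0..0: t=0:+1/80640 = 1/80640
⇒ 3j(4 1 5; 4 -1 -3)² = 1/495, sgn +1
4πI² = N·(3j₀)²·(3jₘ)² = 1/33
I = -1·√(0.030303/4π) = -0.04910640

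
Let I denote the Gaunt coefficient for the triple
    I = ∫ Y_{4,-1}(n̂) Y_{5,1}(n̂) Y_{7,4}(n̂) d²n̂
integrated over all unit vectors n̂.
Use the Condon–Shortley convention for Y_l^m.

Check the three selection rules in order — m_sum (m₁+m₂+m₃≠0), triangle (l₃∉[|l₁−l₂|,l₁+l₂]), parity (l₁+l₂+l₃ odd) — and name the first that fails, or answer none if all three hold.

m₁+m₂+m₃ = -1 + 1 + 4 = 4  ✗
triangle: |4−5|=1 ≤ l₃=7 ≤ 4+5=9
parity: l₁+l₂+l₃ = 16 is even

m_sum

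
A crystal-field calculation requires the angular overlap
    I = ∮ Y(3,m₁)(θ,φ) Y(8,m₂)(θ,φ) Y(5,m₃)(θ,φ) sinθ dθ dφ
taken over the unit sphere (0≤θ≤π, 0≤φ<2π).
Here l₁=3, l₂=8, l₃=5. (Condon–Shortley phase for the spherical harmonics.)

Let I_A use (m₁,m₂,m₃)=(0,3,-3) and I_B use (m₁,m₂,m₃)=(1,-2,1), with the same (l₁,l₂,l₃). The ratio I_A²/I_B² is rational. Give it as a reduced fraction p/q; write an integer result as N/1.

l's match ⇒ only the (l;m) 3-j factors differ between A and B.
A: triangle coeff Δ(3,8,5) = 1/136136; Σ_t [3,3]: t=3:−1/2903040 = -1/2903040; (3j)²=75/6188 [(3 8 5; 0 3 -3)], sign=-1
B: triangle coeff Δ(3,8,5) = 1/136136; Σ_t [2,2]: t=2:+1/829440 = 1/829440; (3j)²=225/9724 [(3 8 5; 1 -2 1)], sign=+1
I_A²/I_B² = (75/6188)/(225/9724) = 11/21

11/21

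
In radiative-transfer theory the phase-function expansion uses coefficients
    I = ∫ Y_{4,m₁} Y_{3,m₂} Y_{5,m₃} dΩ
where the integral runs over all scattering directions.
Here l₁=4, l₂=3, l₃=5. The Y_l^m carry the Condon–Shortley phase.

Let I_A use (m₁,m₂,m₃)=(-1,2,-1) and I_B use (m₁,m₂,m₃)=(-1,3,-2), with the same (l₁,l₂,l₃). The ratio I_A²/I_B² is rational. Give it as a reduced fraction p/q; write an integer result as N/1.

25/42

Shared (l₁,l₂,l₃)=(4,3,5): N and (l;000)² cancel in I_A²/I_B².
A: Δ = 2!·6!·4!/13! = 1/180180; Racah Σ t=1..2: t=1:−1/1152 t=2:+1/432 = 5/3456; ⇒ 3j(4 3 5; -1 2 -1)² = 625/36036, sgn +1
B: Δ = 2!·6!·4!/13! = 1/180180; Racah Σ t=2..2: t=2:+1/1728 = 1/1728; ⇒ 3j(4 3 5; -1 3 -2)² = 25/858, sgn -1
I_A²/I_B² = (625/36036)/(25/858) = 25/42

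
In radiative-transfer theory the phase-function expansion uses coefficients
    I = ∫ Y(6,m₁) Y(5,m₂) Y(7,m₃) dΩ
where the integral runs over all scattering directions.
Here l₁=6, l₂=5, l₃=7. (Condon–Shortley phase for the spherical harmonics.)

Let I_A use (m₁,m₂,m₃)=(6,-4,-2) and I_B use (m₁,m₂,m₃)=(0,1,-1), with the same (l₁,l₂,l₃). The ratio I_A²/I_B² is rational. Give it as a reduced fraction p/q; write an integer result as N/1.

Shared (l₁,l₂,l₃)=(6,5,7): N and (l;000)² cancel in I_A²/I_B².
A: Δ = 4!·8!·6!/19! = 1/174594420; Racah Σ t=0..0: t=0:+1/116121600 = 1/116121600; ⇒ 3j(6 5 7; 6 -4 -2)² = 27/8398, sgn -1
B: Δ = 4!·8!·6!/19! = 1/174594420; Racah Σ t=0..4: t=0:+1/24883200 t=1:−1/518400 t=2:+1/110592 t=3:−1/155520 t=4:+1/1658880 = 11/8294400; ⇒ 3j(6 5 7; 0 1 -1)² = 11/4199, sgn +1
I_A²/I_B² = (27/8398)/(11/4199) = 27/22

27/22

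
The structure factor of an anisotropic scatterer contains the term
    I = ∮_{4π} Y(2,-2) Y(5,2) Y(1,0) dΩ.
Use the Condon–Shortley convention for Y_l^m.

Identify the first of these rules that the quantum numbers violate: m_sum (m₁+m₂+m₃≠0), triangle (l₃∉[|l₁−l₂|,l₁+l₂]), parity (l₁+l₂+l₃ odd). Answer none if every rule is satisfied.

triangle

m₁+m₂+m₃ = -2 + 2 + 0 = 0  ✓
triangle: |2−5|=3 ≤ l₃=1 ≤ 2+5=7  ✗
parity: l₁+l₂+l₃ = 8 is even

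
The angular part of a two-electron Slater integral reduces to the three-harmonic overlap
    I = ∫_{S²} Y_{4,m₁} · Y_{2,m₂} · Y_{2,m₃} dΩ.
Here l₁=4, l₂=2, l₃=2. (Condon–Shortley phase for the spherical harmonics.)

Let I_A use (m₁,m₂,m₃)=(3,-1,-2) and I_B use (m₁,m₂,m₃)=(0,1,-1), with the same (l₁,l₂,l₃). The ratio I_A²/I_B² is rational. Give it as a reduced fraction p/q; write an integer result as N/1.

Shared (l₁,l₂,l₃)=(4,2,2): N and (l;000)² cancel in I_A²/I_B².
A: Δ = 4!·4!·0!/9! = 1/630; Racah Σ t=1..1: t=1:−1/144 = -1/144; ⇒ 3j(4 2 2; 3 -1 -2)² = 1/18, sgn -1
B: Δ = 4!·4!·0!/9! = 1/630; Racah Σ t=3..3: t=3:−1/36 = -1/36; ⇒ 3j(4 2 2; 0 1 -1)² = 8/315, sgn +1
I_A²/I_B² = (1/18)/(8/315) = 35/16

35/16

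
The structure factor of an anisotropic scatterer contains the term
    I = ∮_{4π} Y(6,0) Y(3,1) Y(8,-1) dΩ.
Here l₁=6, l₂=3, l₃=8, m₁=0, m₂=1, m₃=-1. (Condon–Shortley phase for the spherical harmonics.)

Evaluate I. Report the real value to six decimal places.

l₁+l₂+l₃=17 is odd: 3j(l;000)=0 ⇒ I=0

0.000000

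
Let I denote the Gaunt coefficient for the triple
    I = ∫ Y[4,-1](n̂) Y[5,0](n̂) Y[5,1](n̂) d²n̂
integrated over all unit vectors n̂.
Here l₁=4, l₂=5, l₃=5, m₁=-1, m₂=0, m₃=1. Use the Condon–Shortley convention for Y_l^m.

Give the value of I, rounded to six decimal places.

-0.053153

Rules hold: Σm=0, L=14 even, 1≤5≤9.
N = 9·11·11 = 1089
Δ = 4!·4!·6!/15! = 1/3153150
Racah Σ t=0..4: t=0:+1/69120 t=1:−1/1728 t=2:+1/576 t=3:−1/1728 t=4:+1/69120 = 7/11520
⇒ 3j(4 5 5; 0 0 0)² = 2/143, sgn -1
Racah Σ t=1..4: t=1:−1/6912 t=2:+1/864 t=3:−1/1152 t=4:+1/17280 = 7/34560
⇒ 3j(4 5 5; -1 0 1)² = 1/429, sgn +1
4πI² = N·(3j₀)²·(3jₘ)² = 6/169
I = -1·√(0.035503/4π) = -0.05315295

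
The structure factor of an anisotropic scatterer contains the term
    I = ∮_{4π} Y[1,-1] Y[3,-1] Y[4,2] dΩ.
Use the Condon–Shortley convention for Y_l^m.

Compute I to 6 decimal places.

m-sum 0 ✓  L=8 even ✓  2≤4≤4 ✓
Π(2lᵢ+1) = 3×7×9 = 189
triangle coeff Δ(1,3,4) = 1/252
Σ_t [0,0]: t=0:+1/36 = 1/36
(3j)²=4/63 [(1 3 4; 0 0 0)], sign=+1
Σ_t [0,0]: t=0:+1/96 = 1/96
(3j)²=5/84 [(1 3 4; -1 -1 2)], sign=+1
⇒ 4πI² = 5/7
I = (+1)√(5/7/(4π)) = 0.23841361

0.238414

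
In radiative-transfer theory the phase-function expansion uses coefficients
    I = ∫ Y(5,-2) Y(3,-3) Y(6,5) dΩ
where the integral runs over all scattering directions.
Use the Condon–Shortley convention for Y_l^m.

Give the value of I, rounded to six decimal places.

Rules hold: Σm=0, L=14 even, 2≤6≤8.
N = 11·7·13 = 1001
Δ = 2!·8!·4!/15! = 1/675675
Racah Σ t=0..2: t=0:+1/8640 t=1:−1/2304 t=2:+1/8640 = -7/34560
⇒ 3j(5 3 6; 0 0 0)² = 7/429, sgn -1
Racah Σ t=0..0: t=0:+1/241920 = 1/241920
⇒ 3j(5 3 6; -2 -3 5)² = 2/91, sgn -1
4πI² = N·(3j₀)²·(3jₘ)² = 14/39
I = +1·√(0.358974/4π) = 0.16901560

0.169016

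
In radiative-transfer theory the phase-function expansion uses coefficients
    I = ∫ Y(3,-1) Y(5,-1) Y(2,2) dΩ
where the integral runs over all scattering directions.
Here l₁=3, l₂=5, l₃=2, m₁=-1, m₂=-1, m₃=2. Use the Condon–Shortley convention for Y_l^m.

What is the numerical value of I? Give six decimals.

-0.092802

Rules hold: Σm=0, L=10 even, 2≤2≤8.
N = 7·11·5 = 385
Δ = 6!·0!·4!/11! = 1/2310
Racah Σ t=3..3: t=3:−1/144 = -1/144
⇒ 3j(3 5 2; 0 0 0)² = 10/231, sgn -1
Racah Σ t=4..4: t=4:+1/1152 = 1/1152
⇒ 3j(3 5 2; -1 -1 2)² = 1/154, sgn +1
4πI² = N·(3j₀)²·(3jₘ)² = 25/231
I = -1·√(0.108225/4π) = -0.09280237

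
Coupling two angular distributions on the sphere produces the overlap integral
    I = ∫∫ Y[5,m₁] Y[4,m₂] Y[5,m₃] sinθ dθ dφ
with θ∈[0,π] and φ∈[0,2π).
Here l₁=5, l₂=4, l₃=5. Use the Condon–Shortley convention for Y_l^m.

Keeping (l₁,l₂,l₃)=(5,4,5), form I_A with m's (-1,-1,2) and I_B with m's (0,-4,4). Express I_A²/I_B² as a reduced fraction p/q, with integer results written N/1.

Same 5,4,5: normalisation and zero-m 3j drop out of the ratio.
A: Δ: 4! 6! 4! / 15! → 1/3153150; sum: t=0:+1/103680 t=1:−1/2880 t=2:+1/1152 t=3:−1/5184 = 7/20736; 3j²(5 4 5; -1 -1 2) = Δ·Π!·Σ² = 35/2574  (sign -1)
B: Δ: 4! 6! 4! / 15! → 1/3153150; sum: t=0:+1/69120 = 1/69120; 3j²(5 4 5; 0 -4 4) = Δ·Π!·Σ² = 2/143  (sign -1)
I_A²/I_B² = (35/2574)/(2/143) = 35/36

35/36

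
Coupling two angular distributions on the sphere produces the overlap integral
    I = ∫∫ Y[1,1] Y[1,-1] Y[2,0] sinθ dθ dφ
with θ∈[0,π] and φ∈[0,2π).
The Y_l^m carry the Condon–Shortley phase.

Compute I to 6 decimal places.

m-sum 0 ✓  L=4 even ✓  0≤2≤2 ✓
Π(2lᵢ+1) = 3×3×5 = 45
triangle coeff Δ(1,1,2) = 1/30
Σ_t [0,0]: t=0:+1/1 = 1/1
(3j)²=2/15 [(1 1 2; 0 0 0)], sign=+1
Σ_t [0,0]: t=0:+1/4 = 1/4
(3j)²=1/30 [(1 1 2; 1 -1 0)], sign=+1
⇒ 4πI² = 1/5
I = (+1)√(1/5/(4π)) = 0.12615663

0.126157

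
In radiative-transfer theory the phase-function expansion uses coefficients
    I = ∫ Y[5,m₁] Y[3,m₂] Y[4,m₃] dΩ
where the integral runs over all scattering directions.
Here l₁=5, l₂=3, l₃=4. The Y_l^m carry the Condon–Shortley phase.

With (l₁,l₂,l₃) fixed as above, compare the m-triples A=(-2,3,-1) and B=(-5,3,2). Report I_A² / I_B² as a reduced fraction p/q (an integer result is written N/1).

l's match ⇒ only the (l;m) 3-j factors differ between A and B.
A: triangle coeff Δ(5,3,4) = 1/180180; Σ_t [4,4]: t=4:+1/1728 = 1/1728; (3j)²=25/858 [(5 3 4; -2 3 -1)], sign=-1
B: triangle coeff Δ(5,3,4) = 1/180180; Σ_t [4,4]: t=4:+1/34560 = 1/34560; (3j)²=5/286 [(5 3 4; -5 3 2)], sign=+1
I_A²/I_B² = (25/858)/(5/286) = 5/3

5/3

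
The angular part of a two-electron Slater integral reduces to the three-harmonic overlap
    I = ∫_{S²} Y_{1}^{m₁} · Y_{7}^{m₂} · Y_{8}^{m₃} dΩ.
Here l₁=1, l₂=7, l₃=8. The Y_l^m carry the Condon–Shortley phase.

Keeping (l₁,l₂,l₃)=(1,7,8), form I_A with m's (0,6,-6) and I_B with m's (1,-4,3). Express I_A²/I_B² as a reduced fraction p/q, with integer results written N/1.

14/5

l's match ⇒ only the (l;m) 3-j factors differ between A and B.
A: triangle coeff Δ(1,7,8) = 1/2040; Σ_t [0,0]: t=0:+1/6227020800 = 1/6227020800; (3j)²=7/510 [(1 7 8; 0 6 -6)], sign=+1
B: triangle coeff Δ(1,7,8) = 1/2040; Σ_t [0,0]: t=0:+1/479001600 = 1/479001600; (3j)²=1/204 [(1 7 8; 1 -4 3)], sign=-1
I_A²/I_B² = (7/510)/(1/204) = 14/5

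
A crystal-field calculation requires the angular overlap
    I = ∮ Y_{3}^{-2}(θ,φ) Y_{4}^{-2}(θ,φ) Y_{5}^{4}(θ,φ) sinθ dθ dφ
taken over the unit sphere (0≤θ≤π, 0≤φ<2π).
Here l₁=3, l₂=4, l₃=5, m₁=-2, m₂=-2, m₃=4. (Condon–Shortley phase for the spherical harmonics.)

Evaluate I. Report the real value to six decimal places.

Rules hold: Σm=0, L=12 even, 1≤5≤7.
N = 7·9·11 = 693
Δ = 2!·4!·6!/13! = 1/180180
Racah Σ t=0..2: t=0:+1/576 t=1:−1/144 t=2:+1/576 = -1/288
⇒ 3j(3 4 5; 0 0 0)² = 20/1001, sgn +1
Racah Σ t=1..2: t=1:−1/2880 t=2:+1/8640 = -1/4320
⇒ 3j(3 4 5; -2 -2 4)² = 8/429, sgn +1
4πI² = N·(3j₀)²·(3jₘ)² = 480/1859
I = +1·√(0.258203/4π) = 0.14334284

0.143343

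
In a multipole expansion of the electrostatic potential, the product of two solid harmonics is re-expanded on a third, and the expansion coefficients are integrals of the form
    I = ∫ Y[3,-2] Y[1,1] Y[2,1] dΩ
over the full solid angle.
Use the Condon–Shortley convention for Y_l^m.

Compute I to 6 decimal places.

0.261169

m-sum 0 ✓  L=6 even ✓  2≤2≤4 ✓
Π(2lᵢ+1) = 7×3×5 = 105
triangle coeff Δ(3,1,2) = 1/105
Σ_t [1,1]: t=1:−1/4 = -1/4
(3j)²=3/35 [(3 1 2; 0 0 0)], sign=-1
Σ_t [2,2]: t=2:+1/12 = 1/12
(3j)²=2/21 [(3 1 2; -2 1 1)], sign=-1
⇒ 4πI² = 6/7
I = (+1)√(6/7/(4π)) = 0.26116903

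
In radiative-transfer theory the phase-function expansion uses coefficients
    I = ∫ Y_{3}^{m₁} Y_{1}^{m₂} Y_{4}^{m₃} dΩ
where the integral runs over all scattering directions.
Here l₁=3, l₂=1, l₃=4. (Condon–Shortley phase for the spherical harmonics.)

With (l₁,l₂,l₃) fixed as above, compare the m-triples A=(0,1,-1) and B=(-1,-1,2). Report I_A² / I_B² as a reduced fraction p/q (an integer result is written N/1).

Shared (l₁,l₂,l₃)=(3,1,4): N and (l;000)² cancel in I_A²/I_B².
A: Δ = 0!·6!·2!/9! = 1/252; Racah Σ t=0..0: t=0:+1/72 = 1/72; ⇒ 3j(3 1 4; 0 1 -1)² = 5/126, sgn -1
B: Δ = 0!·6!·2!/9! = 1/252; Racah Σ t=0..0: t=0:+1/96 = 1/96; ⇒ 3j(3 1 4; -1 -1 2)² = 5/84, sgn +1
I_A²/I_B² = (5/126)/(5/84) = 2/3

2/3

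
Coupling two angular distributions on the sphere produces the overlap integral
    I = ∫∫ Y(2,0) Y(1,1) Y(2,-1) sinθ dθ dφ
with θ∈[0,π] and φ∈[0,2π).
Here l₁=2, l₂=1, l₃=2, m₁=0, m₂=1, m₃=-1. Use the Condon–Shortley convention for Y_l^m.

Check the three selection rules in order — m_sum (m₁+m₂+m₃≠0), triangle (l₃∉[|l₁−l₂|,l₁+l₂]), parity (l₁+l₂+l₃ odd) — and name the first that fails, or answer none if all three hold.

m₁+m₂+m₃ = 0 + 1 − 1 = 0  ✓
triangle: |2−1|=1 ≤ l₃=2 ≤ 2+1=3  ✓
parity: l₁+l₂+l₃ = 5 is odd  ✗

parity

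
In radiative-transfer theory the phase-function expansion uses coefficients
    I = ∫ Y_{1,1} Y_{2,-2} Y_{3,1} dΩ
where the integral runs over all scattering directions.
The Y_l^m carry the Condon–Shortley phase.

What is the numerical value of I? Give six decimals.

-0.082589

Checks pass: Σm=0; 6 even; l₃=3∈[1,3].
(2·1+1)(2·2+1)(2·3+1) = 105
Δ: 0! 2! 4! / 7! → 1/105
sum: t=0:+1/4 = 1/4
3j²(1 2 3; 0 0 0) = Δ·Π!·Σ² = 3/35  (sign -1)
sum: t=0:+1/48 = 1/48
3j²(1 2 3; 1 -2 1) = Δ·Π!·Σ² = 1/105  (sign +1)
combine: 4πI² = 105·3/35·1/105 = 3/35
take √, sign -1: I = -0.08258890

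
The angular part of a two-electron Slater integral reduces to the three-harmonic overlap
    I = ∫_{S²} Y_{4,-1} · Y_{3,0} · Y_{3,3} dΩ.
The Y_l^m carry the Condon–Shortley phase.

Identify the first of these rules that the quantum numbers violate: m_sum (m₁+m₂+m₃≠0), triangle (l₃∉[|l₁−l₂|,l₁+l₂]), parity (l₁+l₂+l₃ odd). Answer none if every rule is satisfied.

azimuthal sum: -1 + 0 + 3 = 2  ✗
1 ≤ 3 ≤ 7 (triangle on l)
L = 4 + 3 + 3 = 10 (even)

m_sum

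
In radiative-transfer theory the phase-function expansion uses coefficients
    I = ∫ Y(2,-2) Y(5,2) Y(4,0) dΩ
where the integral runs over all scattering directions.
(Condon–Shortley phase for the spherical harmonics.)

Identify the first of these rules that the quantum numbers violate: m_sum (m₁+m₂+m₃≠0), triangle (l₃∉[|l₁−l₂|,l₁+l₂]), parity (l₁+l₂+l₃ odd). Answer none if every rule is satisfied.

Σmᵢ = 0  ✓
l₃∈[|l₁−l₂|,l₁+l₂]=[3,7], have l₃=4  ✓
Σlᵢ = 11 ⇒ odd  ✗

parity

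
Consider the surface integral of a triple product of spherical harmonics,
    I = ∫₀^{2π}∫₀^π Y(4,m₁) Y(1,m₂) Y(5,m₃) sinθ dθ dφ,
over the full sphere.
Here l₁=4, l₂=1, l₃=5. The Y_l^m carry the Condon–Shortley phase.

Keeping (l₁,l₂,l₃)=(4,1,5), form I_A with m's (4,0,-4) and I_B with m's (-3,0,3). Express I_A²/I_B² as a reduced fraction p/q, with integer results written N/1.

Shared (l₁,l₂,l₃)=(4,1,5): N and (l;000)² cancel in I_A²/I_B².
A: Δ = 0!·8!·2!/11! = 1/495; Racah Σ t=0..0: t=0:+1/40320 = 1/40320; ⇒ 3j(4 1 5; 4 0 -4)² = 1/55, sgn -1
B: Δ = 0!·8!·2!/11! = 1/495; Racah Σ t=0..0: t=0:+1/5040 = 1/5040; ⇒ 3j(4 1 5; -3 0 3)² = 16/495, sgn +1
I_A²/I_B² = (1/55)/(16/495) = 9/16

9/16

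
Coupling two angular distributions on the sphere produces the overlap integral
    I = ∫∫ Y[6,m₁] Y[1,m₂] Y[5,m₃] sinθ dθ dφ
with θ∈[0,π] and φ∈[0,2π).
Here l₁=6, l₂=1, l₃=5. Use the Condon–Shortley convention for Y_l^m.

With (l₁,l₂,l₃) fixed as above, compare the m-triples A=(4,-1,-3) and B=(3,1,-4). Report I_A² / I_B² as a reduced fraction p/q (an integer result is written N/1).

Same 6,1,5: normalisation and zero-m 3j drop out of the ratio.
A: Δ: 2! 10! 0! / 13! → 1/858; sum: t=0:+1/161280 = 1/161280; 3j²(6 1 5; 4 -1 -3) = Δ·Π!·Σ² = 15/286  (sign +1)
B: Δ: 2! 10! 0! / 13! → 1/858; sum: t=2:+1/725760 = 1/725760; 3j²(6 1 5; 3 1 -4) = Δ·Π!·Σ² = 1/286  (sign -1)
I_A²/I_B² = (15/286)/(1/286) = 15/1

15/1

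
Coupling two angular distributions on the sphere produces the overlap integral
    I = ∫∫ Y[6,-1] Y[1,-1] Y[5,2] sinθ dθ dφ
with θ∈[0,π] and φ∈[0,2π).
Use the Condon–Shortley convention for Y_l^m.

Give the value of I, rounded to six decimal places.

Checks pass: Σm=0; 12 even; l₃=5∈[5,7].
(2·6+1)(2·1+1)(2·5+1) = 429
Δ: 2! 10! 0! / 13! → 1/858
sum: t=1:−1/14400 = -1/14400
3j²(6 1 5; 0 0 0) = Δ·Π!·Σ² = 6/143  (sign +1)
sum: t=0:+1/60480 = 1/60480
3j²(6 1 5; -1 -1 2) = Δ·Π!·Σ² = 5/429  (sign -1)
combine: 4πI² = 429·6/143·5/429 = 30/143
take √, sign -1: I = -0.12920749

-0.129207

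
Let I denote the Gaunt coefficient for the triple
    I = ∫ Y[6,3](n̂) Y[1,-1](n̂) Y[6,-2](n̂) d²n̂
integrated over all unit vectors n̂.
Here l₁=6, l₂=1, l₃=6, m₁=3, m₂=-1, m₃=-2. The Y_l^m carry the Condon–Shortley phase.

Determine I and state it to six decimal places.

L=13 odd ⇒ parity kills the (l;000) factor ⇒ I = 0

0.000000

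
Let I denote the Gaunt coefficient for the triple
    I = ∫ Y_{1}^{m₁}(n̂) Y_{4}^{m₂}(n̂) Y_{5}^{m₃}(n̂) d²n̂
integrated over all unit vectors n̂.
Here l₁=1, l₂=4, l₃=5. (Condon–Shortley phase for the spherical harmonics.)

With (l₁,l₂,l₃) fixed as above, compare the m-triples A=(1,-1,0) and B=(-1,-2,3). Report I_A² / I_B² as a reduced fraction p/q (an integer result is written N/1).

5/14

Same 1,4,5: normalisation and zero-m 3j drop out of the ratio.
A: Δ: 0! 2! 8! / 11! → 1/495; sum: t=0:+1/1440 = 1/1440; 3j²(1 4 5; 1 -1 0) = Δ·Π!·Σ² = 2/99  (sign -1)
B: Δ: 0! 2! 8! / 11! → 1/495; sum: t=0:+1/2880 = 1/2880; 3j²(1 4 5; -1 -2 3) = Δ·Π!·Σ² = 28/495  (sign +1)
I_A²/I_B² = (2/99)/(28/495) = 5/14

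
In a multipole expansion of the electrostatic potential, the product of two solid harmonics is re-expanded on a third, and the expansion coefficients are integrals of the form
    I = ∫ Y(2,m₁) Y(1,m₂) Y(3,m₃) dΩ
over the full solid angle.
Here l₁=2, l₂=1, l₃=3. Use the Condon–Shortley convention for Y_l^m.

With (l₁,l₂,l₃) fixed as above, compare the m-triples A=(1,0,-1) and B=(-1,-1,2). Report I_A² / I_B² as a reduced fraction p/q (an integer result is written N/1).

4/5

Shared (l₁,l₂,l₃)=(2,1,3): N and (l;000)² cancel in I_A²/I_B².
A: Δ = 0!·4!·2!/7! = 1/105; Racah Σ t=0..0: t=0:+1/6 = 1/6; ⇒ 3j(2 1 3; 1 0 -1)² = 8/105, sgn +1
B: Δ = 0!·4!·2!/7! = 1/105; Racah Σ t=0..0: t=0:+1/12 = 1/12; ⇒ 3j(2 1 3; -1 -1 2)² = 2/21, sgn -1
I_A²/I_B² = (8/105)/(2/21) = 4/5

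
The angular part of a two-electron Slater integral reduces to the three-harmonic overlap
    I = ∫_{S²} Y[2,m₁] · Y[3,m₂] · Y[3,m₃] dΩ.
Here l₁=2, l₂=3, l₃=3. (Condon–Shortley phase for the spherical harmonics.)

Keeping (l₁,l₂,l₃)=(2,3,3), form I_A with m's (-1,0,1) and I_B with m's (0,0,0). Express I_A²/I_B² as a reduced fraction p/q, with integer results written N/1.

Same 2,3,3: normalisation and zero-m 3j drop out of the ratio.
A: Δ: 2! 2! 4! / 9! → 1/3780; sum: t=1:−1/8 t=2:+1/12 = -1/24; 3j²(2 3 3; -1 0 1) = Δ·Π!·Σ² = 1/210  (sign -1)
B: Δ: 2! 2! 4! / 9! → 1/3780; sum: t=0:+1/24 t=1:−1/4 t=2:+1/24 = -1/6; 3j²(2 3 3; 0 0 0) = Δ·Π!·Σ² = 4/105  (sign +1)
I_A²/I_B² = (1/210)/(4/105) = 1/8

1/8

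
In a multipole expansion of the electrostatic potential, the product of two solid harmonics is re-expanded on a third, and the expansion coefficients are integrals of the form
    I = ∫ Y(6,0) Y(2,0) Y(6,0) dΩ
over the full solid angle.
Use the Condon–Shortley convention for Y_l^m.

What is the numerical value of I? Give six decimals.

Rules hold: Σm=0, L=14 even, 4≤6≤8.
N = 13·5·13 = 845
Δ = 2!·10!·2!/15! = 1/90090
Racah Σ t=0..2: t=0:+1/69120 t=1:−1/14400 t=2:+1/69120 = -7/172800
⇒ 3j(6 2 6; 0 0 0)² = 14/715, sgn -1
(m-triple is (0,0,0) — same symbol as above.)
4πI² = N·(3j₀)²·(3jₘ)² = 196/605
I = +1·√(0.323967/4π) = 0.16056298

0.160563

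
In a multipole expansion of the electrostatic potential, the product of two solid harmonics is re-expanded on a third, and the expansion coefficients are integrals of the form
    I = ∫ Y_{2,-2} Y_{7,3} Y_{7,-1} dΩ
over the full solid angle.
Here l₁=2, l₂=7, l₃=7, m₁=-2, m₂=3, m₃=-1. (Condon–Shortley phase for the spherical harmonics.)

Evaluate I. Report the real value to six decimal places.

0.181642

Rules hold: Σm=0, L=16 even, 5≤7≤9.
N = 5·15·15 = 1125
Δ = 2!·2!·12!/17! = 1/185640
Racah Σ t=0..2: t=0:+1/2419200 t=1:−1/518400 t=2:+1/2419200 = -1/907200
⇒ 3j(2 7 7; 0 0 0)² = 56/3315, sgn +1
Racah Σ t=2..2: t=2:+1/3870720 = 1/3870720
⇒ 3j(2 7 7; -2 3 -1)² = 135/6188, sgn +1
4πI² = N·(3j₀)²·(3jₘ)² = 20250/48841
I = +1·√(0.414611/4π) = 0.18164160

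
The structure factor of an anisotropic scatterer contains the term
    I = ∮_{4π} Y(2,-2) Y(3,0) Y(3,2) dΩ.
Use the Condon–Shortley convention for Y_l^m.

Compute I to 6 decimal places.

-0.188063

m-sum 0 ✓  L=8 even ✓  1≤3≤5 ✓
Π(2lᵢ+1) = 5×7×7 = 245
triangle coeff Δ(2,3,3) = 1/3780
Σ_t [0,2]: t=0:+1/24 t=1:−1/4 t=2:+1/24 = -1/6
(3j)²=4/105 [(2 3 3; 0 0 0)], sign=+1
Σ_t [2,2]: t=2:+1/24 = 1/24
(3j)²=1/21 [(2 3 3; -2 0 2)], sign=-1
⇒ 4πI² = 4/9
I = (-1)√(4/9/(4π)) = -0.18806319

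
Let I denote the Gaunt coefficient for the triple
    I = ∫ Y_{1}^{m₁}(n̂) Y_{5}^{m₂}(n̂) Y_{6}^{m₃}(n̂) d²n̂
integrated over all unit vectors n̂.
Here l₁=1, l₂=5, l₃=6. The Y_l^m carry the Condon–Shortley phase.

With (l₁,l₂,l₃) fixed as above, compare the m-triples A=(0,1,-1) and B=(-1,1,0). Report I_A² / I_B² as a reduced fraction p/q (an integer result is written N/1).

Same 1,5,6: normalisation and zero-m 3j drop out of the ratio.
A: Δ: 0! 2! 10! / 13! → 1/858; sum: t=0:+1/17280 = 1/17280; 3j²(1 5 6; 0 1 -1) = Δ·Π!·Σ² = 35/858  (sign -1)
B: Δ: 0! 2! 10! / 13! → 1/858; sum: t=0:+1/34560 = 1/34560; 3j²(1 5 6; -1 1 0) = Δ·Π!·Σ² = 5/286  (sign +1)
I_A²/I_B² = (35/858)/(5/286) = 7/3

7/3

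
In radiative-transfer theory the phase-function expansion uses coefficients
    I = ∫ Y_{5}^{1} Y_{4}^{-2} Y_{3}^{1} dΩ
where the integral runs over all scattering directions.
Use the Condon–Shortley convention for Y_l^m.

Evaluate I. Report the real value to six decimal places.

m-sum 0 ✓  L=12 even ✓  1≤3≤9 ✓
Π(2lᵢ+1) = 11×9×7 = 693
triangle coeff Δ(5,4,3) = 1/180180
Σ_t [2,4]: t=2:+1/576 t=3:−1/144 t=4:+1/576 = -1/288
(3j)²=20/1001 [(5 4 3; 0 0 0)], sign=+1
Σ_t [0,2]: t=0:+1/34560 t=1:−1/720 t=2:+1/384 = 43/34560
(3j)²=1849/180180 [(5 4 3; 1 -2 1)], sign=+1
⇒ 4πI² = 1849/13013
I = (+1)√(1849/13013/(4π)) = 0.10633465

0.106335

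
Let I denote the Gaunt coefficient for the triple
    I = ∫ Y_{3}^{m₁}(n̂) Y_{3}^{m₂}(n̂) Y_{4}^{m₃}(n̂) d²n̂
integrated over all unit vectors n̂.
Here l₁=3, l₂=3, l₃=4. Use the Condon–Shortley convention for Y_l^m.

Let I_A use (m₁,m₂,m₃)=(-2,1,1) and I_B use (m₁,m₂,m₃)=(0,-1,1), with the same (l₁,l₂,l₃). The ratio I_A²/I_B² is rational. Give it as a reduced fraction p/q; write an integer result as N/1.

Same 3,3,4: normalisation and zero-m 3j drop out of the ratio.
A: Δ: 2! 4! 4! / 11! → 1/34650; sum: t=1:−1/144 t=2:+1/48 = 1/72; 3j²(3 3 4; -2 1 1) = Δ·Π!·Σ² = 16/693  (sign -1)
B: Δ: 2! 4! 4! / 11! → 1/34650; sum: t=0:+1/48 t=1:−1/24 t=2:+1/288 = -5/288; 3j²(3 3 4; 0 -1 1) = Δ·Π!·Σ² = 5/462  (sign +1)
I_A²/I_B² = (16/693)/(5/462) = 32/15

32/15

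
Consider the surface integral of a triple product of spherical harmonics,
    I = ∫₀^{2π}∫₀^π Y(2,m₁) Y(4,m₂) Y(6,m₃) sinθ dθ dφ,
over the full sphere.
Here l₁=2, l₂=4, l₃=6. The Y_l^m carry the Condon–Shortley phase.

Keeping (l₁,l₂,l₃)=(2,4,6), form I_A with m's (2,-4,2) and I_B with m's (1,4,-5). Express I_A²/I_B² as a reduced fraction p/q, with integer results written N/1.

Shared (l₁,l₂,l₃)=(2,4,6): N and (l;000)² cancel in I_A²/I_B².
A: Δ = 0!·4!·8!/13! = 1/6435; Racah Σ t=0..0: t=0:+1/967680 = 1/967680; ⇒ 3j(2 4 6; 2 -4 2)² = 1/6435, sgn +1
B: Δ = 0!·4!·8!/13! = 1/6435; Racah Σ t=0..0: t=0:+1/241920 = 1/241920; ⇒ 3j(2 4 6; 1 4 -5)² = 1/39, sgn -1
I_A²/I_B² = (1/6435)/(1/39) = 1/165

1/165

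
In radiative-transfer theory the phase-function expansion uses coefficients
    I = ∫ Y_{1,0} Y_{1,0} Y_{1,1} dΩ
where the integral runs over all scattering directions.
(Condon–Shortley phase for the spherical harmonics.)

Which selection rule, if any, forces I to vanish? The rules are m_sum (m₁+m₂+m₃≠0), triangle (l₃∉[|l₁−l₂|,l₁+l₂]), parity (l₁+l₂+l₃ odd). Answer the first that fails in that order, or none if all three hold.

m_sum

Σmᵢ = 1  ✗
l₃∈[|l₁−l₂|,l₁+l₂]=[0,2], have l₃=1
Σlᵢ = 3 ⇒ odd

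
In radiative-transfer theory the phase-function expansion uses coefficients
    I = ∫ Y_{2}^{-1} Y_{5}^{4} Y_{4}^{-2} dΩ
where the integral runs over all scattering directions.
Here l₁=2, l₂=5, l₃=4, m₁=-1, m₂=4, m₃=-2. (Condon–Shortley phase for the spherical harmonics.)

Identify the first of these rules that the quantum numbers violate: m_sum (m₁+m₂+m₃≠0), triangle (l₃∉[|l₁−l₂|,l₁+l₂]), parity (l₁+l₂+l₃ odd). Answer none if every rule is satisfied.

azimuthal sum: -1 + 4 − 2 = 1  ✗
3 ≤ 4 ≤ 7 (triangle on l)
L = 2 + 5 + 4 = 11 (odd)

m_sum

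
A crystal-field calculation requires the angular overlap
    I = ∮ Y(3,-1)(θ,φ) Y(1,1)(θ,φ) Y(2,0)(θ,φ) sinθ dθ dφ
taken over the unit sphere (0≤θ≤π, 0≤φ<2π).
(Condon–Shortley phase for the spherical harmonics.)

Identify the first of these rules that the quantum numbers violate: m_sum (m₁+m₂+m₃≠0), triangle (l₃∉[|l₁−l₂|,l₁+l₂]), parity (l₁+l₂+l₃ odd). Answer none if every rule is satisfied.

azimuthal sum: -1 + 1 + 0 = 0  ✓
2 ≤ 2 ≤ 4 (triangle on l)  ✓
L = 3 + 1 + 2 = 6 (even)  ✓

none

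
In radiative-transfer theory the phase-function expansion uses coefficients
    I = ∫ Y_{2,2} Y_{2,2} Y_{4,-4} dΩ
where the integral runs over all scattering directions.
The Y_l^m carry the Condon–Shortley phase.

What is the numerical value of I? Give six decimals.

Checks pass: Σm=0; 8 even; l₃=4∈[0,4].
(2·2+1)(2·2+1)(2·4+1) = 225
Δ: 0! 4! 4! / 9! → 1/630
sum: t=0:+1/16 = 1/16
3j²(2 2 4; 0 0 0) = Δ·Π!·Σ² = 2/35  (sign +1)
sum: t=0:+1/576 = 1/576
3j²(2 2 4; 2 2 -4) = Δ·Π!·Σ² = 1/9  (sign +1)
combine: 4πI² = 225·2/35·1/9 = 10/7
take √, sign +1: I = 0.33716777

0.337168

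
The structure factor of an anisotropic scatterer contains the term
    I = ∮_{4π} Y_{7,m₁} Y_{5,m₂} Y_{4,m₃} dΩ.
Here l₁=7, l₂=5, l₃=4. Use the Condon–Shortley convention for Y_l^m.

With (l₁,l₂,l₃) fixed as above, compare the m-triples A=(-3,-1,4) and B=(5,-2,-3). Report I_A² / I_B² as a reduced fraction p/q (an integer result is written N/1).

Same 7,5,4: normalisation and zero-m 3j drop out of the ratio.
A: Δ: 8! 6! 2! / 17! → 1/6126120; sum: t=4:+1/829440 = 1/829440; 3j²(7 5 4; -3 -1 4) = Δ·Π!·Σ² = 35/2431  (sign +1)
B: Δ: 8! 6! 2! / 17! → 1/6126120; sum: t=1:−1/1209600 t=2:+1/1036800 = 1/7257600; 3j²(7 5 4; 5 -2 -3) = Δ·Π!·Σ² = 1/2210  (sign -1)
I_A²/I_B² = (35/2431)/(1/2210) = 350/11

350/11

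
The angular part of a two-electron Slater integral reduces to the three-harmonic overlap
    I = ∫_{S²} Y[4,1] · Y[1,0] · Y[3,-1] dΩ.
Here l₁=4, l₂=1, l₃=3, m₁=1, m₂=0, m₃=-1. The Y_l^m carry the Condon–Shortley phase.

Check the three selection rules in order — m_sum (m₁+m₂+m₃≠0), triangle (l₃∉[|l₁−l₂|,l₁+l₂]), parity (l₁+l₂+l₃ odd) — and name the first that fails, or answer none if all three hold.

none

m₁+m₂+m₃ = 1 + 0 − 1 = 0  ✓
triangle: |4−1|=3 ≤ l₃=3 ≤ 4+1=5  ✓
parity: l₁+l₂+l₃ = 8 is even  ✓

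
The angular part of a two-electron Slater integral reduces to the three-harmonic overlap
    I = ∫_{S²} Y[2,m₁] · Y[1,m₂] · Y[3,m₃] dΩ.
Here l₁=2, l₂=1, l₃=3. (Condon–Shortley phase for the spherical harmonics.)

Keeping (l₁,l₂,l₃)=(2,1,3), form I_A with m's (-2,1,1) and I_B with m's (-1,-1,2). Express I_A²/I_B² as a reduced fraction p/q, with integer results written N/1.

1/10

l's match ⇒ only the (l;m) 3-j factors differ between A and B.
A: triangle coeff Δ(2,1,3) = 1/105; Σ_t [0,0]: t=0:+1/48 = 1/48; (3j)²=1/105 [(2 1 3; -2 1 1)], sign=+1
B: triangle coeff Δ(2,1,3) = 1/105; Σ_t [0,0]: t=0:+1/12 = 1/12; (3j)²=2/21 [(2 1 3; -1 -1 2)], sign=-1
I_A²/I_B² = (1/105)/(2/21) = 1/10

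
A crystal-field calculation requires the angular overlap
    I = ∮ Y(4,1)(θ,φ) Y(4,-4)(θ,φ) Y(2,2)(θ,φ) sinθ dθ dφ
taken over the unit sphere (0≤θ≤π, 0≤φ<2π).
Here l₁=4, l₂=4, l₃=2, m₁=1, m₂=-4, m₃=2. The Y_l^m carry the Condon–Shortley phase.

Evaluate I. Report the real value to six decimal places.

m-sum = 1 − 4 + 2 = -1 ≠ 0 ⇒ I = 0

0.000000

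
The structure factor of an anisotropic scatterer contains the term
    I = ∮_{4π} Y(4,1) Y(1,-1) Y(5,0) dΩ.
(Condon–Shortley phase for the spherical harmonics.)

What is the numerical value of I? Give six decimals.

Checks pass: Σm=0; 10 even; l₃=5∈[3,5].
(2·4+1)(2·1+1)(2·5+1) = 297
Δ: 0! 8! 2! / 11! → 1/495
sum: t=0:+1/576 = 1/576
3j²(4 1 5; 0 0 0) = Δ·Π!·Σ² = 5/99  (sign -1)
sum: t=0:+1/1440 = 1/1440
3j²(4 1 5; 1 -1 0) = Δ·Π!·Σ² = 2/99  (sign -1)
combine: 4πI² = 297·5/99·2/99 = 10/33
take √, sign +1: I = 0.15528807

0.155288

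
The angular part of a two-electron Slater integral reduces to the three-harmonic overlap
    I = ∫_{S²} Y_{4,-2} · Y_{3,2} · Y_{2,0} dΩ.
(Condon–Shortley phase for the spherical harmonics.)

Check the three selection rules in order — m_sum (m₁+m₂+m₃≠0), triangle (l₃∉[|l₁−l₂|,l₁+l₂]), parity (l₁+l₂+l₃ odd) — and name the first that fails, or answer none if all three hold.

Σmᵢ = 0  ✓
l₃∈[|l₁−l₂|,l₁+l₂]=[1,7], have l₃=2  ✓
Σlᵢ = 9 ⇒ odd  ✗

parity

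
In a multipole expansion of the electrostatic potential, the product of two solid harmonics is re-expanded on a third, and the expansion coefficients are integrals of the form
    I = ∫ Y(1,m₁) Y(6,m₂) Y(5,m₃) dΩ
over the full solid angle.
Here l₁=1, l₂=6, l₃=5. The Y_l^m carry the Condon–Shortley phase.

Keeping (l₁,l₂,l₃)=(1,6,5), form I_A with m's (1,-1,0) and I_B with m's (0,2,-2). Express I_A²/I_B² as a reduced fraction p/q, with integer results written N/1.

Shared (l₁,l₂,l₃)=(1,6,5): N and (l;000)² cancel in I_A²/I_B².
A: Δ = 2!·0!·10!/13! = 1/858; Racah Σ t=0..0: t=0:+1/28800 = 1/28800; ⇒ 3j(1 6 5; 1 -1 0)² = 7/286, sgn -1
B: Δ = 2!·0!·10!/13! = 1/858; Racah Σ t=1..1: t=1:−1/30240 = -1/30240; ⇒ 3j(1 6 5; 0 2 -2)² = 16/429, sgn +1
I_A²/I_B² = (7/286)/(16/429) = 21/32

21/32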